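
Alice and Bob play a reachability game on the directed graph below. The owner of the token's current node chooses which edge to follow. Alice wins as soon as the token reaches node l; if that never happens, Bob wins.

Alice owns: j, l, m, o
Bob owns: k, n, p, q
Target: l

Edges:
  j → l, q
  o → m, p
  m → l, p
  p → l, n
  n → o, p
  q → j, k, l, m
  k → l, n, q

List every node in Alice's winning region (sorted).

j, l, m, o

A0 = {l}
A1: add {j, m} — j (Alice) has j→l; m (Alice) has m→l.
A2: add {o} — o (Alice) has o→m.
A3 = A2; e.g. k (Bob) can still go to n. Fixed point.
Alice's winning region = {j, l, m, o}.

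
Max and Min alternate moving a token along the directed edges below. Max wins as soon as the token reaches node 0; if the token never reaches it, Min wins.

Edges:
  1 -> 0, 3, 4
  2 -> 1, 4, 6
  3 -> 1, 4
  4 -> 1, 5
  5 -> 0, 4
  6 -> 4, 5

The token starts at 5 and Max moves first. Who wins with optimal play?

Track states (vertex, player-to-move).
A0 = {(0,Max), (0,Min)}
A1: add {(1,Max), (5,Max)}.
(5,Max) ∈ A1 ⇒ Max forces the target.

Max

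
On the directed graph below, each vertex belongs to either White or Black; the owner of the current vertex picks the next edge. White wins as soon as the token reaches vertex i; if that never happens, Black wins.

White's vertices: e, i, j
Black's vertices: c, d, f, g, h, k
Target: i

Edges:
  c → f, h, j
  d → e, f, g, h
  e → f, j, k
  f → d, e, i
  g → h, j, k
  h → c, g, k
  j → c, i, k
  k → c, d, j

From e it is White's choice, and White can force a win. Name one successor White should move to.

A0 = {i}
A1: add {j} — j (White) has j→i.
A2: add {e} — e (White) has e→j.
A3 = A2; e.g. c (Black) can still go to f. Fixed point.
From e, successor j is in the attractor (rank 1); the other successors f, k are not.

j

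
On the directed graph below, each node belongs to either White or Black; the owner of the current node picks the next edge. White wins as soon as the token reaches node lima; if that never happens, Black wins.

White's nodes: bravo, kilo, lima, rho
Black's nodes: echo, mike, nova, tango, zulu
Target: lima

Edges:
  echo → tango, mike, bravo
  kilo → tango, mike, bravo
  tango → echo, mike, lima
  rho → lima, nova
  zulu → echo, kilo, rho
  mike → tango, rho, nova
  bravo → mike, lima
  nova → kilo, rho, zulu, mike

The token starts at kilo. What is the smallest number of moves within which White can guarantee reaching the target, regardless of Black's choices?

A0 = {lima}
A1: add {bravo, rho} — rho (White) has rho→lima; bravo (White) has bravo→lima.
A2: add {kilo} — kilo (White) has kilo→bravo.
A3 = A2; e.g. echo (Black) can still go to tango. Fixed point.
kilo enters the attractor at level 2, so White can force the target in 2 moves from there.

2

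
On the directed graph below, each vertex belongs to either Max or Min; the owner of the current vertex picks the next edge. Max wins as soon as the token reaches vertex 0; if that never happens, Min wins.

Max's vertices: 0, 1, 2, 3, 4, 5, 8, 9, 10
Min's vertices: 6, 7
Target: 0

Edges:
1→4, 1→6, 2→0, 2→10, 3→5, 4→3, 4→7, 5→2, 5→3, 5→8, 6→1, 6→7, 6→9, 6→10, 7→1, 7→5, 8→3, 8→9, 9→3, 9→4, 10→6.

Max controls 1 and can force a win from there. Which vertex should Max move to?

4

A0 = {0}
A1: add {2} — 2 (Max) has 2→0.
A2: add {5} — 5 (Max) has 5→2.
A3: add {3} — 3 (Max) has 3→5.
A4: add {4, 8, 9} — 4 (Max) has 4→3; 8 (Max) has 8→3; 9 (Max) has 9→3.
A5: add {1} — 1 (Max) has 1→4.
A6: add {7} — 7 (Min): all of {1, 5} already in.
A7 = A6; e.g. 6 (Min) can still go to 10. Fixed point.
From 1, successor 4 is in the attractor (rank 4); the other successor 6 is not.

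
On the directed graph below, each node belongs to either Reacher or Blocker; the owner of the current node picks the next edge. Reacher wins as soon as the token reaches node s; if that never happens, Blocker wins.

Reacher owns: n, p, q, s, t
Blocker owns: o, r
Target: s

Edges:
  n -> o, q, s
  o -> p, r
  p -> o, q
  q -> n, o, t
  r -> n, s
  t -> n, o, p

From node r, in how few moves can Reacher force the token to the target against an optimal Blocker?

A0 = {s}
A1: add {n} — n (Reacher) has n→s.
A2: add {q, r, t} — q (Reacher) has q→n; r (Blocker): all of {n, s} already in; t (Reacher) has t→n.
r enters the attractor at level 2, so Reacher can force the target in 2 moves from there.

2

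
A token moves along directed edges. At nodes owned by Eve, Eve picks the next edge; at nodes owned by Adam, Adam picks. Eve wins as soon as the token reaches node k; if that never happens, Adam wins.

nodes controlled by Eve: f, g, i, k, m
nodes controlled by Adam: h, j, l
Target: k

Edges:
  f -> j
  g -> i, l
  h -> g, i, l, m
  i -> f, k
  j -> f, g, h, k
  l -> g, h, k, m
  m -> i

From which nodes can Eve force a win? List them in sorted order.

A0 = {k}
A1: add {i} — i (Eve) has i→k.
A2: add {g, m} — g (Eve) has g→i; m (Eve) has m→i.
A3 = A2; e.g. f (Eve) has no edge into A2. Fixed point.
Eve's winning region = {g, i, k, m}.

g, i, k, m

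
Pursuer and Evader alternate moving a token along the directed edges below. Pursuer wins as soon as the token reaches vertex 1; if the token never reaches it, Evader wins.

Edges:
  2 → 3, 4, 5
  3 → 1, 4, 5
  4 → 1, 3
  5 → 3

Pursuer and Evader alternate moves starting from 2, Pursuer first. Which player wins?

Pursuer

Track states (vertex, player-to-move).
A0 = {(1,Pursuer), (1,Evader)}
A1: add {(3,Pursuer), (4,Pursuer)}.
A2: add {(4,Evader), (5,Evader)}.
A3: add {(2,Pursuer)}.
(2,Pursuer) ∈ A3 ⇒ Pursuer forces the target.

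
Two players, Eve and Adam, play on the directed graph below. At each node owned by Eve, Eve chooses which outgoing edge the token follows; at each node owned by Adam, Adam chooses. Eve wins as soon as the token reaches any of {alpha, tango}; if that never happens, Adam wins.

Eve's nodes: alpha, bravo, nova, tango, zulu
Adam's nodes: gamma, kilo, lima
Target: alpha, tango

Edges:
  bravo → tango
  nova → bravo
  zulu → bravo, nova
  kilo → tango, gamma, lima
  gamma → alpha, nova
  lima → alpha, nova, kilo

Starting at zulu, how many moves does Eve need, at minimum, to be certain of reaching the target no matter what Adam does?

2

A0 = {alpha, tango}
A1: add {bravo} — bravo (Eve) has bravo→tango.
A2: add {nova, zulu} — nova (Eve) has nova→bravo; zulu (Eve) has zulu→bravo.
zulu enters the attractor at level 2, so Eve can force the target in 2 moves from there.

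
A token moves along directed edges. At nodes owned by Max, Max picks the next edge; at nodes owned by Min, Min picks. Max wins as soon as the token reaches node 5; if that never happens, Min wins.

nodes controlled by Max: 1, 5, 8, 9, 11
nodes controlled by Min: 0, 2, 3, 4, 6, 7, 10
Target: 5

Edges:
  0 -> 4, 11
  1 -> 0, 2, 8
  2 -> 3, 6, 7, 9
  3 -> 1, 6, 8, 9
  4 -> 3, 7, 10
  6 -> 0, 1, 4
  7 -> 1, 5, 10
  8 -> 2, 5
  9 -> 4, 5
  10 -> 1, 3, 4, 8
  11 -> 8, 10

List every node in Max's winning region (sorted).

A0 = {5}
A1: add {8, 9} — 8 (Max) has 8→5; 9 (Max) has 9→5.
A2: add {1, 11} — 1 (Max) has 1→8; 11 (Max) has 11→8.
A3 = A2; e.g. 0 (Min) can still go to 4. Fixed point.
Max's winning region = {1, 5, 8, 9, 11}.

1, 5, 8, 9, 11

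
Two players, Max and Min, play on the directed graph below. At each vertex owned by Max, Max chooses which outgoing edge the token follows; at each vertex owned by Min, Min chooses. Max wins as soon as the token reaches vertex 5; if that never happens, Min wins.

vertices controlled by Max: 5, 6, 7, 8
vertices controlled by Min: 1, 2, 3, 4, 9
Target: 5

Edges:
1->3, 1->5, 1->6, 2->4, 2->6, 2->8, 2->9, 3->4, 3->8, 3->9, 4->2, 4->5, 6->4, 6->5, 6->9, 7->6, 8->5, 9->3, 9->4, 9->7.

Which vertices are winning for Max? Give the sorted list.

A0 = {5}
A1: add {6, 8} — 6 (Max) has 6→5; 8 (Max) has 8→5.
A2: add {7} — 7 (Max) has 7→6.
A3 = A2; e.g. 1 (Min) can still go to 3. Fixed point.
Max's winning region = {5, 6, 7, 8}.

5, 6, 7, 8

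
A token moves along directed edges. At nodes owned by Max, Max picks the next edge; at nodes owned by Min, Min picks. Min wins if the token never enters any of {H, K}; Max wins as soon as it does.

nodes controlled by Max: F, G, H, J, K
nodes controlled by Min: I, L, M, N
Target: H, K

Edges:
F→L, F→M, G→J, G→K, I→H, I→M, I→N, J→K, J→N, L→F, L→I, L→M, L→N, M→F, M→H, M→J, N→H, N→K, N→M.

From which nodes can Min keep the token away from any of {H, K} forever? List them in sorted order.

A0 = {H, K}
A1: add {G, J} — G (Max) has G→K; J (Max) has J→K.
A2 = A1; e.g. F (Max) has no edge into A1. Fixed point.
Max's attractor = {G, H, J, K}; Min avoids the target exactly from the complement.

F, I, L, M, N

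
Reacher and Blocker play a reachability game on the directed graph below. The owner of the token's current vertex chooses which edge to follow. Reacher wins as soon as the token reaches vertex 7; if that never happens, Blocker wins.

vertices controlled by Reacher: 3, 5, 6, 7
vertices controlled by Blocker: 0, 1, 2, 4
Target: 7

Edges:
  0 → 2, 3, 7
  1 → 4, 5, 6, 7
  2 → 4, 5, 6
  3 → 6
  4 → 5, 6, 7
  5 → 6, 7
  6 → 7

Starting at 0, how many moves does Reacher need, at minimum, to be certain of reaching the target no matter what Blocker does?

A0 = {7}
A1: add {5, 6} — 5 (Reacher) has 5→7; 6 (Reacher) has 6→7.
A2: add {3, 4} — 3 (Reacher) has 3→6; 4 (Blocker): all of {5, 6, 7} already in.
A3: add {1, 2} — 1 (Blocker): all of {4, 5, 6, 7} already in; 2 (Blocker): all of {4, 5, 6} already in.
A4: add {0} — 0 (Blocker): all of {2, 3, 7} already in.
A4 = all vertices. Fixed point.
0 enters the attractor at level 4, so Reacher can force the target in 4 moves from there.

4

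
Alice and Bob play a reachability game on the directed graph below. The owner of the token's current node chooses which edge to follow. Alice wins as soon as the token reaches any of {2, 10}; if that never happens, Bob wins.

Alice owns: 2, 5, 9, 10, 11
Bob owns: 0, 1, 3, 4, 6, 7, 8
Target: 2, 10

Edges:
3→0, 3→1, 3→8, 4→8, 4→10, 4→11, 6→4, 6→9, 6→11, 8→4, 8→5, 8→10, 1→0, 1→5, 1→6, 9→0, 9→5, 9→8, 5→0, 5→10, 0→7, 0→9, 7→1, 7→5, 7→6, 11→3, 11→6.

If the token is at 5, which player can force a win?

A0 = {2, 10}
A1: add {5} — 5 (Alice) has 5→10.
5 ∈ A1, so Alice can force the target.

Alice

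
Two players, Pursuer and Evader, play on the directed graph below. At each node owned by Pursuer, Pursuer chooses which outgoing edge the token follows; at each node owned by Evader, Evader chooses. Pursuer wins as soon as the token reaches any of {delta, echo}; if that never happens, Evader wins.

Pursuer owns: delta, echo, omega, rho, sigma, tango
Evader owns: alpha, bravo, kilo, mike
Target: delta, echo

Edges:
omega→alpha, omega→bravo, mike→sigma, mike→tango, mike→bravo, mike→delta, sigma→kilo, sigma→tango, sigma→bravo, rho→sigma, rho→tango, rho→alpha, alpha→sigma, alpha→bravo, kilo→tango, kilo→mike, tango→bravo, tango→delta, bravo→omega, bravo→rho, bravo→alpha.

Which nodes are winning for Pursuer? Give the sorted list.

A0 = {delta, echo}
A1: add {tango} — tango (Pursuer) has tango→delta.
A2: add {rho, sigma} — rho (Pursuer) has rho→tango; sigma (Pursuer) has sigma→tango.
A3 = A2; e.g. omega (Pursuer) has no edge into A2. Fixed point.
Pursuer's winning region = {delta, echo, rho, sigma, tango}.

delta, echo, rho, sigma, tango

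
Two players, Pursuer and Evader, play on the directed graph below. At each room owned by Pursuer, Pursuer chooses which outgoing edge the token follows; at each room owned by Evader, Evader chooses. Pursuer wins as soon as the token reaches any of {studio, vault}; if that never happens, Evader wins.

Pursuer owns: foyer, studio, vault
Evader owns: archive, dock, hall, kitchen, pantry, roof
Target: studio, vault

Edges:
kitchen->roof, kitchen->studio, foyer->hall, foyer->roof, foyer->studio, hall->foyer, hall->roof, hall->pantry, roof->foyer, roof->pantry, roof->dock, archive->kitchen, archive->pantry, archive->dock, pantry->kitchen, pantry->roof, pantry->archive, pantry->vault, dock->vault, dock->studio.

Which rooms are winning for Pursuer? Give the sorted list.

A0 = {studio, vault}
A1: add {dock, foyer} — foyer (Pursuer) has foyer→studio; dock (Evader): all of {vault, studio} already in.
A2 = A1; e.g. kitchen (Evader) can still go to roof. Fixed point.
Pursuer's winning region = {dock, foyer, studio, vault}.

dock, foyer, studio, vault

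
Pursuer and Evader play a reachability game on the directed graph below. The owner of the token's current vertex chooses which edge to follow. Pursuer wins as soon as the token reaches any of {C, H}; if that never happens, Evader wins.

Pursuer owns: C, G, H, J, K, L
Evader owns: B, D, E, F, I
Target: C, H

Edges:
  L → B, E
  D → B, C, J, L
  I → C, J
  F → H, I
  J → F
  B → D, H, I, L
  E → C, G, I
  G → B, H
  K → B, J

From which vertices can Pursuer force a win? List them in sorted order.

A0 = {C, H}
A1: add {G} — G (Pursuer) has G→H.
A2 = A1; e.g. B (Evader) can still go to D. Fixed point.
Pursuer's winning region = {C, G, H}.

C, G, H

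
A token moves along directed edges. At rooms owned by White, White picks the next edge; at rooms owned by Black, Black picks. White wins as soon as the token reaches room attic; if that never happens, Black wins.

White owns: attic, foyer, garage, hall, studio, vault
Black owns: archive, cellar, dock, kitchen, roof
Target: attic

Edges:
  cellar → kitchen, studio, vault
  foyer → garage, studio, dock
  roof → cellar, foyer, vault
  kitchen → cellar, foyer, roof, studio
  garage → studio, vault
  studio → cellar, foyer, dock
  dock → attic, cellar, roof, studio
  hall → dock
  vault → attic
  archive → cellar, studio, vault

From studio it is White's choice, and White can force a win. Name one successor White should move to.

A0 = {attic}
A1: add {vault} — vault (White) has vault→attic.
A2: add {garage} — garage (White) has garage→vault.
A3: add {foyer} — foyer (White) has foyer→garage.
A4: add {studio} — studio (White) has studio→foyer.
A5 = A4; e.g. cellar (Black) can still go to kitchen. Fixed point.
From studio, successor foyer is in the attractor (rank 3); the other successors cellar, dock are not.

foyer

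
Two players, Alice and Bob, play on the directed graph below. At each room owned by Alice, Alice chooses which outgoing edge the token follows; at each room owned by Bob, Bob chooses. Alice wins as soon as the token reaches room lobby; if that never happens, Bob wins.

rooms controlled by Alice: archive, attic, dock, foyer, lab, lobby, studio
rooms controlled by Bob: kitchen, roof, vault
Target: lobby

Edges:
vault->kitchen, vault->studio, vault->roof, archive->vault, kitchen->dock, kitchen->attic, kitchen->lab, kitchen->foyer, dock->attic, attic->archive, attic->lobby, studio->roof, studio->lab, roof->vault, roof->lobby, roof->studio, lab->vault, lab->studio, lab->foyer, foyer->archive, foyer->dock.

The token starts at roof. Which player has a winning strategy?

A0 = {lobby}
A1: add {attic} — attic (Alice) has attic→lobby.
A2: add {dock} — dock (Alice) has dock→attic.
A3: add {foyer} — foyer (Alice) has foyer→dock.
A4: add {lab} — lab (Alice) has lab→foyer.
A5: add {kitchen, studio} — kitchen (Bob): all of {dock, attic, lab, foyer} already in; studio (Alice) has studio→lab.
A6 = A5; e.g. vault (Bob) can still go to roof. Fixed point.
roof never enters the attractor, so Bob can avoid the target forever.

Bob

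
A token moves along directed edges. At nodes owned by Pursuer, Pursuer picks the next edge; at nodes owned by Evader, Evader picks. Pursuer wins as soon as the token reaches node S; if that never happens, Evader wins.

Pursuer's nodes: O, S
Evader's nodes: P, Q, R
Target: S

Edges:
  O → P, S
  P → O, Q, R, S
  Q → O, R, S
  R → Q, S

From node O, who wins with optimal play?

Pursuer

A0 = {S}
A1: add {O} — O (Pursuer) has O→S.
A2 = A1; e.g. P (Evader) can still go to Q. Fixed point.
O ∈ A1, so Pursuer can force the target.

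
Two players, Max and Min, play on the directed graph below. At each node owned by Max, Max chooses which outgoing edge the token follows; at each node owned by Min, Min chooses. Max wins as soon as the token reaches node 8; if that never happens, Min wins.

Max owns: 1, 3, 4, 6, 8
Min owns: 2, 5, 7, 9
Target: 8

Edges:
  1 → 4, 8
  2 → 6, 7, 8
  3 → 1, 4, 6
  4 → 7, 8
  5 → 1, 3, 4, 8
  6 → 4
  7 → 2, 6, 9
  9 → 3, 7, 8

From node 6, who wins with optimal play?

Max

A0 = {8}
A1: add {1, 4} — 1 (Max) has 1→8; 4 (Max) has 4→8.
A2: add {3, 6} — 3 (Max) has 3→1; 6 (Max) has 6→4.
6 ∈ A2, so Max can force the target.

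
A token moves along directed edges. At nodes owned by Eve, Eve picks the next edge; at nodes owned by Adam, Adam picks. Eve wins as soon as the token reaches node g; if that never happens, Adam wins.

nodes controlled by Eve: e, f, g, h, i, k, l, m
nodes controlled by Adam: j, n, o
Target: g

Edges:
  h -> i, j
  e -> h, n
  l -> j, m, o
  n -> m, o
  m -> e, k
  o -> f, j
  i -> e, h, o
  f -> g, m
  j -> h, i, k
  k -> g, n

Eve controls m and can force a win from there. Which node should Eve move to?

k

A0 = {g}
A1: add {f, k} — f (Eve) has f→g; k (Eve) has k→g.
A2: add {m} — m (Eve) has m→k.
A3: add {l} — l (Eve) has l→m.
A4 = A3; e.g. e (Eve) has no edge into A3. Fixed point.
From m, successor k is in the attractor (rank 1); the other successor e is not.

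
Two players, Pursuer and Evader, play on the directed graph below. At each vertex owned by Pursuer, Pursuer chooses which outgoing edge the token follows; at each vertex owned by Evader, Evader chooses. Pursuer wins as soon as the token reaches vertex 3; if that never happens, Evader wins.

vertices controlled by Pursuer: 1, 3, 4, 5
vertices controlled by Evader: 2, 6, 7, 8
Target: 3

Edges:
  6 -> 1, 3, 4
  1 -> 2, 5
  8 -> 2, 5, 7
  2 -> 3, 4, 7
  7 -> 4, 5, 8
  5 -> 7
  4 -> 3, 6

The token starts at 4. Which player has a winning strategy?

A0 = {3}
A1: add {4} — 4 (Pursuer) has 4→3.
A2 = A1; e.g. 1 (Pursuer) has no edge into A1. Fixed point.
4 ∈ A1, so Pursuer can force the target.

Pursuer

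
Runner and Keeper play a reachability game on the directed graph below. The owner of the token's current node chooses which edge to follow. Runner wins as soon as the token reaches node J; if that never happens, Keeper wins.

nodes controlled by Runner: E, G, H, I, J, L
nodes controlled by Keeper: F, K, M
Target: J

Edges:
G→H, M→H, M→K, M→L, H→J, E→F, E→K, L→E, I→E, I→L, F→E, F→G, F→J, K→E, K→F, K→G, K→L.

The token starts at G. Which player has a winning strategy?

Runner

A0 = {J}
A1: add {H} — H (Runner) has H→J.
A2: add {G} — G (Runner) has G→H.
A3 = A2; e.g. E (Runner) has no edge into A2. Fixed point.
G ∈ A2, so Runner can force the target.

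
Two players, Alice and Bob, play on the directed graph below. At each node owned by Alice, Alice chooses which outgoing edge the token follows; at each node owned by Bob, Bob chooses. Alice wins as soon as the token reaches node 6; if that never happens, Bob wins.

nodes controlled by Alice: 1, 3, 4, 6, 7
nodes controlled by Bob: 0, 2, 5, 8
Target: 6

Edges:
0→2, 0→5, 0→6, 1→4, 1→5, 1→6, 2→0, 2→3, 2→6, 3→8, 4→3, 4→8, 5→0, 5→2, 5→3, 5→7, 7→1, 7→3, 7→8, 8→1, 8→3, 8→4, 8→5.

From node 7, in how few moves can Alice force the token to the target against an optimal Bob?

2

A0 = {6}
A1: add {1} — 1 (Alice) has 1→6.
A2: add {7} — 7 (Alice) has 7→1.
A3 = A2; e.g. 0 (Bob) can still go to 2. Fixed point.
7 enters the attractor at level 2, so Alice can force the target in 2 moves from there.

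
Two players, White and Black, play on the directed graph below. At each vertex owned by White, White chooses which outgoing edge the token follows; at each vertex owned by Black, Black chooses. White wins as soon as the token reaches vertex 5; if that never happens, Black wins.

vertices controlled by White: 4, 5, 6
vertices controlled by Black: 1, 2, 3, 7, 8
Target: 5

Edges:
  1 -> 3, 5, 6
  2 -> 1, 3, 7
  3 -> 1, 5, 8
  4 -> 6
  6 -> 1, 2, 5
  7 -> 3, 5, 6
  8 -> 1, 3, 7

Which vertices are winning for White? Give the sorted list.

A0 = {5}
A1: add {6} — 6 (White) has 6→5.
A2: add {4} — 4 (White) has 4→6.
A3 = A2; e.g. 1 (Black) can still go to 3. Fixed point.
White's winning region = {4, 5, 6}.

4, 5, 6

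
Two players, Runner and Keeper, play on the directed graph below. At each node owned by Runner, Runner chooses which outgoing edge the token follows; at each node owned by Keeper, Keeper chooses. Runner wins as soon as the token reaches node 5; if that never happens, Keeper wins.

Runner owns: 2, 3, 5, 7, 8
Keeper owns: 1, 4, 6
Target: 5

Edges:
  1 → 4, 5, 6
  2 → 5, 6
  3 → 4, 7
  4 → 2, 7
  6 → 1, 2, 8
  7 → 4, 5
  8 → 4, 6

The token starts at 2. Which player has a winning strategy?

A0 = {5}
A1: add {2, 7} — 2 (Runner) has 2→5; 7 (Runner) has 7→5.
2 ∈ A1, so Runner can force the target.

Runner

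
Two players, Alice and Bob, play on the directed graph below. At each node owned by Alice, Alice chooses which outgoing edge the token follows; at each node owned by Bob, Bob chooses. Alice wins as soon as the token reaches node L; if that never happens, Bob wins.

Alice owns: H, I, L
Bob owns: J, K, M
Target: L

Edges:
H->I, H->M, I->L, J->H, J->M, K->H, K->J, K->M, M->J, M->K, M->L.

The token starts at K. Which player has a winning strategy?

A0 = {L}
A1: add {I} — I (Alice) has I→L.
A2: add {H} — H (Alice) has H→I.
A3 = A2; e.g. J (Bob) can still go to M. Fixed point.
K never enters the attractor, so Bob can avoid the target forever.

Bob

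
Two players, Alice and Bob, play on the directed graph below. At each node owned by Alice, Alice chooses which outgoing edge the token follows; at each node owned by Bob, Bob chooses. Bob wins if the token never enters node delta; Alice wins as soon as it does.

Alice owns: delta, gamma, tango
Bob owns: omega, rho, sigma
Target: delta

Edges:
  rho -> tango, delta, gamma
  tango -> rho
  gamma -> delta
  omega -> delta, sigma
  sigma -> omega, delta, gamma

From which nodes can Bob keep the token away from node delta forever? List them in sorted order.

omega, rho, sigma, tango

A0 = {delta}
A1: add {gamma} — gamma (Alice) has gamma→delta.
A2 = A1; e.g. omega (Bob) can still go to sigma. Fixed point.
Alice's attractor = {delta, gamma}; Bob avoids the target exactly from the complement.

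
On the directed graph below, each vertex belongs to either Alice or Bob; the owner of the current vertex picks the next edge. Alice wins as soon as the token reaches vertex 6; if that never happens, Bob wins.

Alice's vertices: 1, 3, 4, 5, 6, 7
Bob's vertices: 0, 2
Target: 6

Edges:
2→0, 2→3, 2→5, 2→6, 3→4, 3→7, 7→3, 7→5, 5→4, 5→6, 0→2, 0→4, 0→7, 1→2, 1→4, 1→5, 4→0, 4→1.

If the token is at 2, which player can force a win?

Bob

A0 = {6}
A1: add {5} — 5 (Alice) has 5→6.
A2: add {1, 7} — 1 (Alice) has 1→5; 7 (Alice) has 7→5.
A3: add {3, 4} — 3 (Alice) has 3→7; 4 (Alice) has 4→1.
A4 = A3; e.g. 0 (Bob) can still go to 2. Fixed point.
2 never enters the attractor, so Bob can avoid the target forever.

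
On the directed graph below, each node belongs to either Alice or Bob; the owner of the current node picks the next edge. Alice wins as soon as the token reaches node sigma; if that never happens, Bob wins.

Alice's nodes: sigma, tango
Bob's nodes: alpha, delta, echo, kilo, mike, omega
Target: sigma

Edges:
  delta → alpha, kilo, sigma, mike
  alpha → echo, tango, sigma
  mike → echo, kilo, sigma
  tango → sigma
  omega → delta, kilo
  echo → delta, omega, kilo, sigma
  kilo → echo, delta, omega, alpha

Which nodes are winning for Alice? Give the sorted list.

A0 = {sigma}
A1: add {tango} — tango (Alice) has tango→sigma.
A2 = A1; e.g. echo (Bob) can still go to delta. Fixed point.
Alice's winning region = {sigma, tango}.

sigma, tango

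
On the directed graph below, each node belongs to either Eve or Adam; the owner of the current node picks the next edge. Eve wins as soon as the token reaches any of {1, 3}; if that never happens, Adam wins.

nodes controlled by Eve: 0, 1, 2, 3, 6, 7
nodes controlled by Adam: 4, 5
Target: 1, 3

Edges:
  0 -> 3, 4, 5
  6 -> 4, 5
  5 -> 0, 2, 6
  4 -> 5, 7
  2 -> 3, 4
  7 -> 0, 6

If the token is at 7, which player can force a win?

Eve

A0 = {1, 3}
A1: add {0, 2} — 0 (Eve) has 0→3; 2 (Eve) has 2→3.
A2: add {7} — 7 (Eve) has 7→0.
A3 = A2; e.g. 4 (Adam) can still go to 5. Fixed point.
7 ∈ A2, so Eve can force the target.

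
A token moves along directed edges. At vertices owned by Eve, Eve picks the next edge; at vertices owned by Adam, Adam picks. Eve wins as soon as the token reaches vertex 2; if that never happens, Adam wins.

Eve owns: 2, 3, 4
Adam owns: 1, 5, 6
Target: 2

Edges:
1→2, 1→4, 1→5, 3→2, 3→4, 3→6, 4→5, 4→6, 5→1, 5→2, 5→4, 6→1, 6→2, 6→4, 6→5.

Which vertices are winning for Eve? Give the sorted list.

A0 = {2}
A1: add {3} — 3 (Eve) has 3→2.
A2 = A1; e.g. 1 (Adam) can still go to 4. Fixed point.
Eve's winning region = {2, 3}.

2, 3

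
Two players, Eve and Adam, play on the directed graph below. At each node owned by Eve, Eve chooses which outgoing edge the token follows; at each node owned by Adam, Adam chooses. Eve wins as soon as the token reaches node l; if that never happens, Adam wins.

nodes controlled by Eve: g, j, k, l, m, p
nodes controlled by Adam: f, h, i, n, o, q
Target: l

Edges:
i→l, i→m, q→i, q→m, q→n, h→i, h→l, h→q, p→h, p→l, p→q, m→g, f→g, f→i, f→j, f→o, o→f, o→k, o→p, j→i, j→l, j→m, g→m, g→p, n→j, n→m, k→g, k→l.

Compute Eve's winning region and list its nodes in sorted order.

A0 = {l}
A1: add {j, k, p} — j (Eve) has j→l; k (Eve) has k→l; p (Eve) has p→l.
A2: add {g} — g (Eve) has g→p.
A3: add {m} — m (Eve) has m→g.
A4: add {i, n} — i (Adam): all of {l, m} already in; n (Adam): all of {j, m} already in.
A5: add {q} — q (Adam): all of {i, m, n} already in.
A6: add {h} — h (Adam): all of {i, l, q} already in.
A7 = A6; e.g. f (Adam) can still go to o. Fixed point.
Eve's winning region = {g, h, i, j, k, l, m, n, p, q}.

g, h, i, j, k, l, m, n, p, q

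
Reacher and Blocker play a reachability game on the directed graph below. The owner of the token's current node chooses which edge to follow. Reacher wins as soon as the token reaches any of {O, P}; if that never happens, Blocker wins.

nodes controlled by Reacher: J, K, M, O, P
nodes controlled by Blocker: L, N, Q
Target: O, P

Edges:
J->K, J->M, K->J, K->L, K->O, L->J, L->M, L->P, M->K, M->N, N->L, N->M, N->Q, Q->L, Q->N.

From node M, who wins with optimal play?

A0 = {O, P}
A1: add {K} — K (Reacher) has K→O.
A2: add {J, M} — J (Reacher) has J→K; M (Reacher) has M→K.
M ∈ A2, so Reacher can force the target.

Reacher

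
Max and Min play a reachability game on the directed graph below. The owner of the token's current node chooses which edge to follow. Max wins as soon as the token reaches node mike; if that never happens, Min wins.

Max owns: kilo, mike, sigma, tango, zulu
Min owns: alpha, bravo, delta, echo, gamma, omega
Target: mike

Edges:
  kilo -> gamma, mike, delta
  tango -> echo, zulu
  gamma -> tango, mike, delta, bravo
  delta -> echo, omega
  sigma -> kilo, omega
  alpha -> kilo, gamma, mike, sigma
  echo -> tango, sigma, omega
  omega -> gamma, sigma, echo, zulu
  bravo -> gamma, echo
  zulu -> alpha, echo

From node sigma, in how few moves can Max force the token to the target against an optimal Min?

A0 = {mike}
A1: add {kilo} — kilo (Max) has kilo→mike.
A2: add {sigma} — sigma (Max) has sigma→kilo.
A3 = A2; e.g. tango (Max) has no edge into A2. Fixed point.
sigma enters the attractor at level 2, so Max can force the target in 2 moves from there.

2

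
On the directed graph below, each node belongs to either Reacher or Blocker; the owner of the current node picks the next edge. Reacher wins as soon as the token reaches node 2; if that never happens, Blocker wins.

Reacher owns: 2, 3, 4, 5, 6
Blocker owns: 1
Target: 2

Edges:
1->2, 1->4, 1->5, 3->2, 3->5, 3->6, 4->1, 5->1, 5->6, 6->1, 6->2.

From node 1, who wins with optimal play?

A0 = {2}
A1: add {3, 6} — 3 (Reacher) has 3→2; 6 (Reacher) has 6→2.
A2: add {5} — 5 (Reacher) has 5→6.
A3 = A2; e.g. 1 (Blocker) can still go to 4. Fixed point.
1 never enters the attractor, so Blocker can avoid the target forever.

Blocker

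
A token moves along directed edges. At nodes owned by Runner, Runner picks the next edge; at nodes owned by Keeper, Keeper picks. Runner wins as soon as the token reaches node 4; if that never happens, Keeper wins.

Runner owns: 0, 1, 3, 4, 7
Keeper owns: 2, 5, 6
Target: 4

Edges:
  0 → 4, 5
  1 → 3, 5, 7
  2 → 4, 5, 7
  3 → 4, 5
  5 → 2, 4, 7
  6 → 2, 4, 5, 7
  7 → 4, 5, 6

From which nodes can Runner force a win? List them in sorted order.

A0 = {4}
A1: add {0, 3, 7} — 0 (Runner) has 0→4; 3 (Runner) has 3→4; 7 (Runner) has 7→4.
A2: add {1} — 1 (Runner) has 1→3.
A3 = A2; e.g. 2 (Keeper) can still go to 5. Fixed point.
Runner's winning region = {0, 1, 3, 4, 7}.

0, 1, 3, 4, 7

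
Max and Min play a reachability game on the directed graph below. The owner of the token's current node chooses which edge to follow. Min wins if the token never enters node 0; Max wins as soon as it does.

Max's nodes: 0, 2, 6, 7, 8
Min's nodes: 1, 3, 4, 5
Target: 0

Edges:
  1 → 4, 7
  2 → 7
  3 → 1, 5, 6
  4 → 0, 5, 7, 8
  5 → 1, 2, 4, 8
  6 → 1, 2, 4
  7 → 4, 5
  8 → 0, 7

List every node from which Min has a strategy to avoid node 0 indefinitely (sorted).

A0 = {0}
A1: add {8} — 8 (Max) has 8→0.
A2 = A1; e.g. 1 (Min) can still go to 4. Fixed point.
Max's attractor = {0, 8}; Min avoids the target exactly from the complement.

1, 2, 3, 4, 5, 6, 7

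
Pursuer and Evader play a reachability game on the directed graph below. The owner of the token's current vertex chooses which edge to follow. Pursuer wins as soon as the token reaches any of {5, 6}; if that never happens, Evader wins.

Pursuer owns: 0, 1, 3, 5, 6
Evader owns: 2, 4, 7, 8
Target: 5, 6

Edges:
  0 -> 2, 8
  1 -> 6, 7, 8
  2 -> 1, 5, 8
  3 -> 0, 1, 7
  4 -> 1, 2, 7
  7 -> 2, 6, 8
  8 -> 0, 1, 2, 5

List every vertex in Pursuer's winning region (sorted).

A0 = {5, 6}
A1: add {1} — 1 (Pursuer) has 1→6.
A2: add {3} — 3 (Pursuer) has 3→1.
A3 = A2; e.g. 0 (Pursuer) has no edge into A2. Fixed point.
Pursuer's winning region = {1, 3, 5, 6}.

1, 3, 5, 6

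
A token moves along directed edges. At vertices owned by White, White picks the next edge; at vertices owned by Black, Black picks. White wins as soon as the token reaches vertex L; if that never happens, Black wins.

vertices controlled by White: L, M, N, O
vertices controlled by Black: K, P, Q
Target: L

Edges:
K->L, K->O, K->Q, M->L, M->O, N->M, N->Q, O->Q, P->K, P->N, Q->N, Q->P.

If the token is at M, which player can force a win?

A0 = {L}
A1: add {M} — M (White) has M→L.
M ∈ A1, so White can force the target.

White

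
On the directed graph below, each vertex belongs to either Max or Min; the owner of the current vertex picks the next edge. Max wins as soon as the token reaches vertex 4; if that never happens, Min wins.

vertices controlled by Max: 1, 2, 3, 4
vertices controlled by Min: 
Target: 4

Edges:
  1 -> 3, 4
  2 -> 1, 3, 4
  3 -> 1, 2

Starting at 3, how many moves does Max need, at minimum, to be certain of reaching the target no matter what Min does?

2

A0 = {4}
A1: add {1, 2} — 1 (Max) has 1→4; 2 (Max) has 2→4.
A2: add {3} — 3 (Max) has 3→1.
A2 = all vertices. Fixed point.
3 enters the attractor at level 2, so Max can force the target in 2 moves from there.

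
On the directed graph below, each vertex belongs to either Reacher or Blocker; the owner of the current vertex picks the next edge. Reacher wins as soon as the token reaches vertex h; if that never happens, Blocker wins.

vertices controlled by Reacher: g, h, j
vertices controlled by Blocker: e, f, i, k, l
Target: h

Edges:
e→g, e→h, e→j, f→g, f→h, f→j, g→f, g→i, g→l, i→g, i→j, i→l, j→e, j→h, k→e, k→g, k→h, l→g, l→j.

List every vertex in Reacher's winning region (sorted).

A0 = {h}
A1: add {j} — j (Reacher) has j→h.
A2 = A1; e.g. e (Blocker) can still go to g. Fixed point.
Reacher's winning region = {h, j}.

h, j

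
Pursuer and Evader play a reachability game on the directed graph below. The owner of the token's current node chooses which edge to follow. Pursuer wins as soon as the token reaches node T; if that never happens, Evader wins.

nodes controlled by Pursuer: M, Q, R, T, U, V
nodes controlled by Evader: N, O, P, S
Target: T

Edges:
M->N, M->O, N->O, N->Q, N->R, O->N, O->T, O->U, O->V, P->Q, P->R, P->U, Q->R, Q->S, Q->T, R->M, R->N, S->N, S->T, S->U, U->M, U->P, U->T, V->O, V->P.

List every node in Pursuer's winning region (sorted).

A0 = {T}
A1: add {Q, U} — Q (Pursuer) has Q→T; U (Pursuer) has U→T.
A2 = A1; e.g. M (Pursuer) has no edge into A1. Fixed point.
Pursuer's winning region = {Q, T, U}.

Q, T, U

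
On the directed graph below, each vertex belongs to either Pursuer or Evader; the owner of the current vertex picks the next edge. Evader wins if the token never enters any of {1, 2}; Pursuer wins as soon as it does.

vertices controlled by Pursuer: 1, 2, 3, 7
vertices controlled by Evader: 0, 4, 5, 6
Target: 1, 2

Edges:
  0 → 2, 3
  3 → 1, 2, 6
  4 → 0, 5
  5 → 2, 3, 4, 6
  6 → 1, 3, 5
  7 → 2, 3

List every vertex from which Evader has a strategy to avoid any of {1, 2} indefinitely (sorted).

4, 5, 6

A0 = {1, 2}
A1: add {3, 7} — 3 (Pursuer) has 3→1; 7 (Pursuer) has 7→2.
A2: add {0} — 0 (Evader): all of {2, 3} already in.
A3 = A2; e.g. 4 (Evader) can still go to 5. Fixed point.
Pursuer's attractor = {0, 1, 2, 3, 7}; Evader avoids the target exactly from the complement.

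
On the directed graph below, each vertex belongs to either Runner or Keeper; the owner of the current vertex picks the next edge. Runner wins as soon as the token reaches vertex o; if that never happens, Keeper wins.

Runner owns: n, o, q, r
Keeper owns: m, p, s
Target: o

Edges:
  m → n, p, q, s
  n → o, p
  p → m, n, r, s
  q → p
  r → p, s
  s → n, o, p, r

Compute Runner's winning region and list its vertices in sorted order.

n, o

A0 = {o}
A1: add {n} — n (Runner) has n→o.
A2 = A1; e.g. m (Keeper) can still go to p. Fixed point.
Runner's winning region = {n, o}.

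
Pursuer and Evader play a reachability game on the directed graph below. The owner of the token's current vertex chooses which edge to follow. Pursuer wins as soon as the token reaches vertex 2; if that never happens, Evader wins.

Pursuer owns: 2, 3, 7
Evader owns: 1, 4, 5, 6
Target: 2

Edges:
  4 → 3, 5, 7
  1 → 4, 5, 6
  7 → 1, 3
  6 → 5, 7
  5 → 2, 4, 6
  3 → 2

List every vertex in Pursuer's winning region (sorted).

2, 3, 7

A0 = {2}
A1: add {3} — 3 (Pursuer) has 3→2.
A2: add {7} — 7 (Pursuer) has 7→3.
A3 = A2; e.g. 1 (Evader) can still go to 4. Fixed point.
Pursuer's winning region = {2, 3, 7}.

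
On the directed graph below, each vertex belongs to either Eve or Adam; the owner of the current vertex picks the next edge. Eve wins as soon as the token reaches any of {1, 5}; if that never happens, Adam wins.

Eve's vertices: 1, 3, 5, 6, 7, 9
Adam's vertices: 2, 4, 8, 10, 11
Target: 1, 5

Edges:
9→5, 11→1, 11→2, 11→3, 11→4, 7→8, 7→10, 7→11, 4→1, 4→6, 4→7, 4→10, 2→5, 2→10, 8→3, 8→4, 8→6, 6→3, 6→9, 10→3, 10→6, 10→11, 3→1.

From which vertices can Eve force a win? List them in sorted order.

A0 = {1, 5}
A1: add {3, 9} — 3 (Eve) has 3→1; 9 (Eve) has 9→5.
A2: add {6} — 6 (Eve) has 6→3.
A3 = A2; e.g. 2 (Adam) can still go to 10. Fixed point.
Eve's winning region = {1, 3, 5, 6, 9}.

1, 3, 5, 6, 9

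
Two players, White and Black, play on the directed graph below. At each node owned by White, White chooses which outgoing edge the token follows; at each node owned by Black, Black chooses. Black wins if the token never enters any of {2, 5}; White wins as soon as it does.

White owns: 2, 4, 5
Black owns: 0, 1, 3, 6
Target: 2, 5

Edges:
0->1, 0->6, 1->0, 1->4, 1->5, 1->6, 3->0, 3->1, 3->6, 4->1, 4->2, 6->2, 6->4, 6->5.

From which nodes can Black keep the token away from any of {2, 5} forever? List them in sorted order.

A0 = {2, 5}
A1: add {4} — 4 (White) has 4→2.
A2: add {6} — 6 (Black): all of {2, 4, 5} already in.
A3 = A2; e.g. 0 (Black) can still go to 1. Fixed point.
White's attractor = {2, 4, 5, 6}; Black avoids the target exactly from the complement.

0, 1, 3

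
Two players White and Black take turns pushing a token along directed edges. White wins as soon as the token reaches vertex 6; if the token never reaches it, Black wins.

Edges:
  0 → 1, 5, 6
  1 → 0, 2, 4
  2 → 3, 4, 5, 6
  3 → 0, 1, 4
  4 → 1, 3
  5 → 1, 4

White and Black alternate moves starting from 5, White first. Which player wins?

Black

Track states (vertex, player-to-move).
A0 = {(6,White), (6,Black)}
A1: add {(0,White), (2,White)}.
A2 = A1; e.g. (0,Black) stays out. (5,White) never enters ⇒ Black avoids the target.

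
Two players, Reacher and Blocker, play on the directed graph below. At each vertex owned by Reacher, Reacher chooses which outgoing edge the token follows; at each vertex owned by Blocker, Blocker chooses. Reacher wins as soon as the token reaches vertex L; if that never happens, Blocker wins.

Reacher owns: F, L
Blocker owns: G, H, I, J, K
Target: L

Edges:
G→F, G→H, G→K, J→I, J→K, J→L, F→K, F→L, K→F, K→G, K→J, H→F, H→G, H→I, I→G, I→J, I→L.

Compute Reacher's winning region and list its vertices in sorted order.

A0 = {L}
A1: add {F} — F (Reacher) has F→L.
A2 = A1; e.g. G (Blocker) can still go to H. Fixed point.
Reacher's winning region = {F, L}.

F, L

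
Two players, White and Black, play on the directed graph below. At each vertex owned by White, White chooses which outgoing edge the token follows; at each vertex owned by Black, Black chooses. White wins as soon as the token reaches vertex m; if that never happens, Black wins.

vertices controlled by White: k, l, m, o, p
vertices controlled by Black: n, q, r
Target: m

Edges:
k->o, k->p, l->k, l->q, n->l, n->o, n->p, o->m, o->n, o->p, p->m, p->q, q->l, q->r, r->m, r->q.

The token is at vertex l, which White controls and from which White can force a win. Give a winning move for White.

A0 = {m}
A1: add {o, p} — o (White) has o→m; p (White) has p→m.
A2: add {k} — k (White) has k→o.
A3: add {l} — l (White) has l→k.
A4: add {n} — n (Black): all of {l, o, p} already in.
A5 = A4; e.g. q (Black) can still go to r. Fixed point.
From l, successor k is in the attractor (rank 2); the other successor q is not.

k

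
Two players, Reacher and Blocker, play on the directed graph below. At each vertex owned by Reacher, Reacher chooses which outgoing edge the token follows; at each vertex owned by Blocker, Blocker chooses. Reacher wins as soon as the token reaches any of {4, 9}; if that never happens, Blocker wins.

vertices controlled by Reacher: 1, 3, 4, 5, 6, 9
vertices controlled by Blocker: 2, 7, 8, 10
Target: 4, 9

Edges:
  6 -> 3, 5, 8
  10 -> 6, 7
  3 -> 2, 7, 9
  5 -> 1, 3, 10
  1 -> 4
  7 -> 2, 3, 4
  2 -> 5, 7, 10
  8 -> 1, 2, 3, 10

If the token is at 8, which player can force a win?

Blocker

A0 = {4, 9}
A1: add {1, 3} — 1 (Reacher) has 1→4; 3 (Reacher) has 3→9.
A2: add {5, 6} — 5 (Reacher) has 5→1; 6 (Reacher) has 6→3.
A3 = A2; e.g. 2 (Blocker) can still go to 7. Fixed point.
8 never enters the attractor, so Blocker can avoid the target forever.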